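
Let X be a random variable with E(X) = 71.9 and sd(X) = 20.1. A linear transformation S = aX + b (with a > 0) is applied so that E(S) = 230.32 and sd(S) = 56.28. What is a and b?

a = 2.8, b = 29

sd(S) = a·sd(X) (a > 0), so a = 56.28/20.1 = 2.8.
E(S) = a·E(X) + b, so b = 230.32 − 2.8·71.9 = 29.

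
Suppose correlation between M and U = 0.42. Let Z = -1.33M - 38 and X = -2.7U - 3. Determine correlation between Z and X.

Linear rescalings preserve correlation up to sign; here the slopes -1.33 and -2.7 have the same sign, so correlation between Z and X = correlation between M and U = 0.42.

correlation between Z and X = 0.42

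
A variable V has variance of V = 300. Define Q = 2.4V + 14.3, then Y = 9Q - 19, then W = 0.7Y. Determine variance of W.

variance of Q = 2.4²·300 = 1728.
variance of Y = 9²·1728 = 139968.
variance of W = 0.7²·139968 = 68584.32.

variance of W = 68584.32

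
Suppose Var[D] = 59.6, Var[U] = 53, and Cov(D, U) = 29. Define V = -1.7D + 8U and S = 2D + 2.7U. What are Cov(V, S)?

Cov(V, S) = 1273.05

By bilinearity, Cov(V, S) = ac·Var[D] + bd·Var[U] + (ad+bc)·Cov(D, U), with a=-1.7, b=8, c=2, d=2.7.
ac·Var[D] = (-1.7)·2·59.6 = -202.64
bd·Var[U] = 8·2.7·53 = 1144.8
(ad+bc)·Cov(D, U) = (11.41)·29 = 330.89
Cov(V, S) = -202.64 + 1144.8 + 330.89 = 1273.05.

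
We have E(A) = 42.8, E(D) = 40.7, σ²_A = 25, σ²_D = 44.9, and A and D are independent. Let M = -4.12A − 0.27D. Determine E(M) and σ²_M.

E(M) = (-4.12)·E(A) + (-0.27)·E(D) = (-4.12)·42.8 + (-0.27)·40.7 = -187.325.
σ²_M = a²·σ²_A + b²·σ²_D + 2ab·Cov(A, D) with a = -4.12, b = -0.27.
Independence gives Cov(A, D) = 0.
= (-4.12)²·25 + (-0.27)²·44.9 + 2·(-4.12)·(-0.27)·0
= 424.36 + 3.27321 + 0 = 427.63321.

E(M) = -187.325, σ²_M = 427.63321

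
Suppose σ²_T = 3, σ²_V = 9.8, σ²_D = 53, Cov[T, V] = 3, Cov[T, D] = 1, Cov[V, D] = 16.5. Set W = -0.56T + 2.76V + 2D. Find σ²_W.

σ²_W = 458.23968

σ²_W = a²·σ²_T + b²·σ²_V + c²·σ²_D + 2ab·Cov[T, V] + 2ac·Cov[T, D] + 2bc·Cov[V, D], with a = -0.56, b = 2.76, c = 2.
= 0.9408 + 74.65248 + 212 + (-9.2736) + (-2.24) + 182.16
= 458.23968.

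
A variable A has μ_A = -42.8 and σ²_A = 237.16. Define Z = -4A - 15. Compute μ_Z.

μ_Z = 156.2

Z = -4A - 15 is linear with a = -4, b = -15.
μ_Z = a·μ_A + b = (-4)·(-42.8) + (-15) = 156.2.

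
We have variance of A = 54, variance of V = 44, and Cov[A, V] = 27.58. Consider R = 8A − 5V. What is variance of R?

variance of R = 2349.6

variance of R = a²·variance of A + b²·variance of V + 2ab·Cov[A, V] with a = 8, b = -5.
= 8²·54 + (-5)²·44 + 2·8·(-5)·27.58
= 3456 + 1100 + (-2206.4) = 2349.6.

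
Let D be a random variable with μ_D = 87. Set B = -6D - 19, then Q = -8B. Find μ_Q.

μ_Q = 4328

μ_B = (-6)·87 + (-19) = -541.
μ_Q = (-8)·(-541) = 4328.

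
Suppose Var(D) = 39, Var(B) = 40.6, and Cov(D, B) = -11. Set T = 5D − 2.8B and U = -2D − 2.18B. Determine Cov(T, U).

Cov(T, U) = -83.8776

By bilinearity, Cov(T, U) = ac·Var(D) + bd·Var(B) + (ad+bc)·Cov(D, B), with a=5, b=-2.8, c=-2, d=-2.18.
ac·Var(D) = 5·(-2)·39 = -390
bd·Var(B) = (-2.8)·(-2.18)·40.6 = 247.8224
(ad+bc)·Cov(D, B) = (-5.3)·(-11) = 58.3
Cov(T, U) = -390 + 247.8224 + 58.3 = -83.8776.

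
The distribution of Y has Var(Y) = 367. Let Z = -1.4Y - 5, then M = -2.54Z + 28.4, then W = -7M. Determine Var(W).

Var(Z) = (-1.4)²·367 = 719.32.
Var(M) = (-2.54)²·719.32 = 4640.764912.
Var(W) = (-7)²·4640.764912 = 227397.480688.

Var(W) = 227397.480688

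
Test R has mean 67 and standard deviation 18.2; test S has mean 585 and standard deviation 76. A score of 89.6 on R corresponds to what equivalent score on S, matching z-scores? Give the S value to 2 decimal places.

z = (89.6 − 67)/18.2 ≈ 1.2418.
S = 585 + z·76 = 585 + (89.6 − 67)·76/18.2 ≈ 679.37.

S = 679.37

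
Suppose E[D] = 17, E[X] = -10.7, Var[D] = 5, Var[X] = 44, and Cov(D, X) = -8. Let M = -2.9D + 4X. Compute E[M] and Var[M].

E[M] = -92.1, Var[M] = 931.65

E[M] = (-2.9)·E[D] + 4·E[X] = (-2.9)·17 + 4·(-10.7) = -92.1.
Var[M] = a²·Var[D] + b²·Var[X] + 2ab·Cov(D, X) with a = -2.9, b = 4.
= (-2.9)²·5 + 4²·44 + 2·(-2.9)·4·(-8)
= 42.05 + 704 + 185.6 = 931.65.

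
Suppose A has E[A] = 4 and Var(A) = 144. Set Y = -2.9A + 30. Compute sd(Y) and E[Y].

Y = -2.9A + 30 is linear with a = -2.9, b = 30.
sd(A) = √144 = 12.
sd(Y) = |a|·sd(A) = |-2.9|·12 = 34.8.
E[Y] = a·E[A] + b = (-2.9)·4 + 30 = 18.4.

sd(Y) = 34.8, E[Y] = 18.4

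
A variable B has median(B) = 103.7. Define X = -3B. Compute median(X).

A linear map preserves order up to sign, so median(X) = a·median(B) + b = (-3)·103.7 = -311.1.

median(X) = -311.1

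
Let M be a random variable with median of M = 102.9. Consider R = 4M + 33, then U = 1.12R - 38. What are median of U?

median of R = 4·102.9 + 33 = 444.6.
median of U = 1.12·444.6 + (-38) = 459.952.

median of U = 459.952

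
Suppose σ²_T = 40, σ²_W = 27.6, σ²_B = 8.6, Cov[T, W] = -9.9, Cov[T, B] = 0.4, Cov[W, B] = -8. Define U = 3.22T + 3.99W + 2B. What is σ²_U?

σ²_U = a²·σ²_T + b²·σ²_W + c²·σ²_B + 2ab·Cov[T, W] + 2ac·Cov[T, B] + 2bc·Cov[W, B], with a = 3.22, b = 3.99, c = 2.
= 414.736 + 439.39476 + 34.4 + (-254.38644) + 5.152 + (-127.68)
= 511.61632.

σ²_U = 511.61632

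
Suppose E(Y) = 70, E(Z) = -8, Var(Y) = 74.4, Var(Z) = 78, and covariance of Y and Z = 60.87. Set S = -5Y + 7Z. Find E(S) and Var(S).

E(S) = -406, Var(S) = 1421.1

E(S) = (-5)·E(Y) + 7·E(Z) = (-5)·70 + 7·(-8) = -406.
Var(S) = a²·Var(Y) + b²·Var(Z) + 2ab·covariance of Y and Z with a = -5, b = 7.
= (-5)²·74.4 + 7²·78 + 2·(-5)·7·60.87
= 1860 + 3822 + (-4260.9) = 1421.1.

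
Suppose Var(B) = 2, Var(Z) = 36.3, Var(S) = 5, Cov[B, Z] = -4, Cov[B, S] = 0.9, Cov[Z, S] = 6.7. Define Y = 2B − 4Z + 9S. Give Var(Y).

Var(Y) = 607.8

Var(Y) = a²·Var(B) + b²·Var(Z) + c²·Var(S) + 2ab·Cov[B, Z] + 2ac·Cov[B, S] + 2bc·Cov[Z, S], with a = 2, b = -4, c = 9.
= 8 + 580.8 + 405 + 64 + 32.4 + (-482.4)
= 607.8.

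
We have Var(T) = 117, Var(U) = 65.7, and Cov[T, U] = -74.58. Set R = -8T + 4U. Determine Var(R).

Var(R) = 13312.32

Var(R) = a²·Var(T) + b²·Var(U) + 2ab·Cov[T, U] with a = -8, b = 4.
= (-8)²·117 + 4²·65.7 + 2·(-8)·4·(-74.58)
= 7488 + 1051.2 + 4773.12 = 13312.32.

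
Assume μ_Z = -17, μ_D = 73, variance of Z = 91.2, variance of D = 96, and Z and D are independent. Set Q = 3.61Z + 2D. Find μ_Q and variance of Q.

μ_Q = 3.61·μ_Z + 2·μ_D = 3.61·(-17) + 2·73 = 84.63.
variance of Q = a²·variance of Z + b²·variance of D + 2ab·covariance of Z and D with a = 3.61, b = 2.
Independence gives covariance of Z and D = 0.
= 3.61²·91.2 + 2²·96 + 2·3.61·2·0
= 1188.52752 + 384 + 0 = 1572.52752.

μ_Q = 84.63, variance of Q = 1572.52752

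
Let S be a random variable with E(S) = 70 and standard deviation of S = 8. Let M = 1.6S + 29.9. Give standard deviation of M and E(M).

M = 1.6S + 29.9 is linear with a = 1.6, b = 29.9.
standard deviation of M = |a|·standard deviation of S = |1.6|·8 = 12.8.
E(M) = a·E(S) + b = 1.6·70 + 29.9 = 141.9.

standard deviation of M = 12.8, E(M) = 141.9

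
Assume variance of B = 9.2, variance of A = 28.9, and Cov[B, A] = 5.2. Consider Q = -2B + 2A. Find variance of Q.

variance of Q = a²·variance of B + b²·variance of A + 2ab·Cov[B, A] with a = -2, b = 2.
= (-2)²·9.2 + 2²·28.9 + 2·(-2)·2·5.2
= 36.8 + 115.6 + (-41.6) = 110.8.

variance of Q = 110.8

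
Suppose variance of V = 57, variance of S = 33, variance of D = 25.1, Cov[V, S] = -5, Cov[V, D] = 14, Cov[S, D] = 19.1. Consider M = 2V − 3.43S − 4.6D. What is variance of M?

variance of M = a²·variance of V + b²·variance of S + c²·variance of D + 2ab·Cov[V, S] + 2ac·Cov[V, D] + 2bc·Cov[S, D], with a = 2, b = -3.43, c = -4.6.
= 228 + 388.2417 + 531.116 + 68.6 + (-257.6) + 602.7196
= 1561.0773.

variance of M = 1561.0773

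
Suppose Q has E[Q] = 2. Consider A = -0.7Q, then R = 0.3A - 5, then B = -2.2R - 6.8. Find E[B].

E[B] = 5.124

E[A] = (-0.7)·2 = -1.4.
E[R] = 0.3·(-1.4) + (-5) = -5.42.
E[B] = (-2.2)·(-5.42) + (-6.8) = 5.124.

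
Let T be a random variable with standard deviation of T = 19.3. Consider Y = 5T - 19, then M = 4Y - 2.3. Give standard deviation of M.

standard deviation of Y = |5|·19.3 = 96.5.
standard deviation of M = |4|·96.5 = 386.

standard deviation of M = 386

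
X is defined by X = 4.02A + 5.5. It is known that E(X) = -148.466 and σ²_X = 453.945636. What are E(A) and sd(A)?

From X = 4.02A + 5.5: E(X) = a·E(A) + b, so E(A) = (E(X) − b)/a = (-148.466 − 5.5)/4.02 = -38.3.
sd(X) = √453.945636 = 21.306.
sd(X) = |a|·sd(A), so sd(A) = 21.306/|4.02| = 5.3.

E(A) = -38.3, sd(A) = 5.3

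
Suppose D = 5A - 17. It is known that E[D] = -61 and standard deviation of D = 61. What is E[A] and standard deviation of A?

E[A] = -8.8, standard deviation of A = 12.2

From D = 5A - 17: E[D] = a·E[A] + b, so E[A] = (E[D] − b)/a = (-61 − (-17))/5 = -8.8.
standard deviation of D = |a|·standard deviation of A, so standard deviation of A = 61/|5| = 12.2.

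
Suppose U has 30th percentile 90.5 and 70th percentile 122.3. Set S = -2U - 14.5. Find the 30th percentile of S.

30th percentile of S = -259.1

Since a = -2 < 0 the transformation is decreasing, reversing order: the 30th percentile of S corresponds to the 70th percentile of U.
So P_{30}(S) = a·P_{70}(U) + b = (-2)·122.3 + (-14.5) = -259.1.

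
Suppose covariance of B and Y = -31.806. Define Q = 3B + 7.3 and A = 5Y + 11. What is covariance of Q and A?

covariance of Q and A = a·c·covariance of B and Y = 3·5·(-31.806) = -477.09. Additive constants drop out.

covariance of Q and A = -477.09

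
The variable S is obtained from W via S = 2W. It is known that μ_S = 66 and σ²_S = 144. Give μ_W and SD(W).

μ_W = 33, SD(W) = 6

From S = 2W: μ_S = a·μ_W + b, so μ_W = (μ_S − b)/a = (66 − 0)/2 = 33.
SD(S) = √144 = 12.
SD(S) = |a|·SD(W), so SD(W) = 12/|2| = 6.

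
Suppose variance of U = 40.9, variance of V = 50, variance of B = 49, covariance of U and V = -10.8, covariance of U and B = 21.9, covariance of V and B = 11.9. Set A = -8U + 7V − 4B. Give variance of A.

variance of A = a²·variance of U + b²·variance of V + c²·variance of B + 2ab·covariance of U and V + 2ac·covariance of U and B + 2bc·covariance of V and B, with a = -8, b = 7, c = -4.
= 2617.6 + 2450 + 784 + 1209.6 + 1401.6 + (-666.4)
= 7796.4.

variance of A = 7796.4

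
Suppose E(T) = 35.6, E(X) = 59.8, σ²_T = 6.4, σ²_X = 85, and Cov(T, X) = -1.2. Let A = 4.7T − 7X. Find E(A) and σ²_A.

E(A) = 4.7·E(T) + (-7)·E(X) = 4.7·35.6 + (-7)·59.8 = -251.28.
σ²_A = a²·σ²_T + b²·σ²_X + 2ab·Cov(T, X) with a = 4.7, b = -7.
= 4.7²·6.4 + (-7)²·85 + 2·4.7·(-7)·(-1.2)
= 141.376 + 4165 + 78.96 = 4385.336.

E(A) = -251.28, σ²_A = 4385.336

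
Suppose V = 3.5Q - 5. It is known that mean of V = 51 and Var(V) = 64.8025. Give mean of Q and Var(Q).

mean of Q = 16, Var(Q) = 5.29

From V = 3.5Q - 5: mean of V = a·mean of Q + b, so mean of Q = (mean of V − b)/a = (51 − (-5))/3.5 = 16.
Var(V) = a²·Var(Q), so Var(Q) = 64.8025/3.5² = 5.29.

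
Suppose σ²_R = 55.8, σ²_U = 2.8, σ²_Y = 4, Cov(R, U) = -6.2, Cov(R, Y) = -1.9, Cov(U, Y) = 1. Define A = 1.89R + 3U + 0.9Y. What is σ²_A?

σ²_A = a²·σ²_R + b²·σ²_U + c²·σ²_Y + 2ab·Cov(R, U) + 2ac·Cov(R, Y) + 2bc·Cov(U, Y), with a = 1.89, b = 3, c = 0.9.
= 199.32318 + 25.2 + 3.24 + (-70.308) + (-6.4638) + 5.4
= 156.39138.

σ²_A = 156.39138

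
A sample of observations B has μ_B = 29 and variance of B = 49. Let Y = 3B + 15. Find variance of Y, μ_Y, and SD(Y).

variance of Y = 441, μ_Y = 102, SD(Y) = 21

Y = 3B + 15 is linear with a = 3, b = 15.
variance of Y = a²·variance of B = 3²·49 = 441 (the additive constant 15 does not affect variance).
μ_Y = a·μ_B + b = 3·29 + 15 = 102.
SD(B) = √49 = 7.
SD(Y) = |a|·SD(B) = |3|·7 = 21.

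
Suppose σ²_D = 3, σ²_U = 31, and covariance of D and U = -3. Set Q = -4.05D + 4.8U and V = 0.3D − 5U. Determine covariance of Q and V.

covariance of Q and V = -812.715

By bilinearity, covariance of Q and V = ac·σ²_D + bd·σ²_U + (ad+bc)·covariance of D and U, with a=-4.05, b=4.8, c=0.3, d=-5.
ac·σ²_D = (-4.05)·0.3·3 = -3.645
bd·σ²_U = 4.8·(-5)·31 = -744
(ad+bc)·covariance of D and U = (21.69)·(-3) = -65.07
covariance of Q and V = -3.645 + (-744) + (-65.07) = -812.715.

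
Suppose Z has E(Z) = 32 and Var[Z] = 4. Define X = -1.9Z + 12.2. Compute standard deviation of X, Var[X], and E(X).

X = -1.9Z + 12.2 is linear with a = -1.9, b = 12.2.
standard deviation of Z = √4 = 2.
standard deviation of X = |a|·standard deviation of Z = |-1.9|·2 = 3.8.
Var[X] = a²·Var[Z] = (-1.9)²·4 = 14.44 (the additive constant 12.2 does not affect variance).
E(X) = a·E(Z) + b = (-1.9)·32 + 12.2 = -48.6.

standard deviation of X = 3.8, Var[X] = 14.44, E(X) = -48.6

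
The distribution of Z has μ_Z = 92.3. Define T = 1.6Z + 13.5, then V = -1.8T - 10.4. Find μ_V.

μ_T = 1.6·92.3 + 13.5 = 161.18.
μ_V = (-1.8)·161.18 + (-10.4) = -300.524.

μ_V = -300.524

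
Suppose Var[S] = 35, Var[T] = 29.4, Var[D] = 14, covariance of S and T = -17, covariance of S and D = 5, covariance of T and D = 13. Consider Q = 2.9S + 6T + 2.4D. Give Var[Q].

Var[Q] = 1285.79

Var[Q] = a²·Var[S] + b²·Var[T] + c²·Var[D] + 2ab·covariance of S and T + 2ac·covariance of S and D + 2bc·covariance of T and D, with a = 2.9, b = 6, c = 2.4.
= 294.35 + 1058.4 + 80.64 + (-591.6) + 69.6 + 374.4
= 1285.79.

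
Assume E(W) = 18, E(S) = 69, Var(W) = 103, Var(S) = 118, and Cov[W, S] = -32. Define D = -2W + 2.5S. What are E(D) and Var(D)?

E(D) = (-2)·E(W) + 2.5·E(S) = (-2)·18 + 2.5·69 = 136.5.
Var(D) = a²·Var(W) + b²·Var(S) + 2ab·Cov[W, S] with a = -2, b = 2.5.
= (-2)²·103 + 2.5²·118 + 2·(-2)·2.5·(-32)
= 412 + 737.5 + 320 = 1469.5.

E(D) = 136.5, Var(D) = 1469.5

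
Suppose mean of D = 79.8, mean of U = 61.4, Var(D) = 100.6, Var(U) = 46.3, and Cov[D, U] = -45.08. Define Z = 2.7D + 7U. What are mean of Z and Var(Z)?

mean of Z = 645.26, Var(Z) = 1298.05

mean of Z = 2.7·mean of D + 7·mean of U = 2.7·79.8 + 7·61.4 = 645.26.
Var(Z) = a²·Var(D) + b²·Var(U) + 2ab·Cov[D, U] with a = 2.7, b = 7.
= 2.7²·100.6 + 7²·46.3 + 2·2.7·7·(-45.08)
= 733.374 + 2268.7 + (-1704.024) = 1298.05.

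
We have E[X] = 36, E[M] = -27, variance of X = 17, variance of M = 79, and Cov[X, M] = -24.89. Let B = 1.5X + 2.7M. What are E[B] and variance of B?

E[B] = -18.9, variance of B = 412.551

E[B] = 1.5·E[X] + 2.7·E[M] = 1.5·36 + 2.7·(-27) = -18.9.
variance of B = a²·variance of X + b²·variance of M + 2ab·Cov[X, M] with a = 1.5, b = 2.7.
= 1.5²·17 + 2.7²·79 + 2·1.5·2.7·(-24.89)
= 38.25 + 575.91 + (-201.609) = 412.551.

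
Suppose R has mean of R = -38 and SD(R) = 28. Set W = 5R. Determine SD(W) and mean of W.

SD(W) = 140, mean of W = -190

W = 5R is linear with a = 5, b = 0.
SD(W) = |a|·SD(R) = |5|·28 = 140.
mean of W = a·mean of R + b = 5·(-38) = -190.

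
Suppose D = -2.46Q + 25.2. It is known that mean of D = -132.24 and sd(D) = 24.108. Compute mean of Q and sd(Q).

mean of Q = 64, sd(Q) = 9.8

From D = -2.46Q + 25.2: mean of D = a·mean of Q + b, so mean of Q = (mean of D − b)/a = (-132.24 − 25.2)/(-2.46) = 64.
sd(D) = |a|·sd(Q), so sd(Q) = 24.108/|-2.46| = 9.8.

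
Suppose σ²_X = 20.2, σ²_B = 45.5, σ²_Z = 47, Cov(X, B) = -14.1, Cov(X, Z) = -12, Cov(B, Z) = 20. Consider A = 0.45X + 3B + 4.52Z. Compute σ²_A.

σ²_A = 1829.3333

σ²_A = a²·σ²_X + b²·σ²_B + c²·σ²_Z + 2ab·Cov(X, B) + 2ac·Cov(X, Z) + 2bc·Cov(B, Z), with a = 0.45, b = 3, c = 4.52.
= 4.0905 + 409.5 + 960.2288 + (-38.07) + (-48.816) + 542.4
= 1829.3333.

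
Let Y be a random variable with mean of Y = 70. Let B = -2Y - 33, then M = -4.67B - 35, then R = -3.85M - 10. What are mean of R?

mean of B = (-2)·70 + (-33) = -173.
mean of M = (-4.67)·(-173) + (-35) = 772.91.
mean of R = (-3.85)·772.91 + (-10) = -2985.7035.

mean of R = -2985.7035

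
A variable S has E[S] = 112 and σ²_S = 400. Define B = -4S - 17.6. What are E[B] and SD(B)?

E[B] = -465.6, SD(B) = 80

B = -4S - 17.6 is linear with a = -4, b = -17.6.
E[B] = a·E[S] + b = (-4)·112 + (-17.6) = -465.6.
SD(S) = √400 = 20.
SD(B) = |a|·SD(S) = |-4|·20 = 80.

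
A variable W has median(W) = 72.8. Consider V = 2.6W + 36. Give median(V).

A linear map preserves order up to sign, so median(V) = a·median(W) + b = 2.6·72.8 + 36 = 225.28.

median(V) = 225.28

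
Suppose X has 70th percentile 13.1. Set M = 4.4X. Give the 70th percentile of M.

Since a = 4.4 > 0 the transformation is increasing, so the 70th percentile of M = a·(P_{70} of X) + b = 4.4·13.1 = 57.64.

70th percentile of M = 57.64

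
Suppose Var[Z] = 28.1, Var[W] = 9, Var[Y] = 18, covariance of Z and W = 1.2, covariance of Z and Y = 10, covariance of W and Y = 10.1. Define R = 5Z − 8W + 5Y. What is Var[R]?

Var[R] = a²·Var[Z] + b²·Var[W] + c²·Var[Y] + 2ab·covariance of Z and W + 2ac·covariance of Z and Y + 2bc·covariance of W and Y, with a = 5, b = -8, c = 5.
= 702.5 + 576 + 450 + (-96) + 500 + (-808)
= 1324.5.

Var[R] = 1324.5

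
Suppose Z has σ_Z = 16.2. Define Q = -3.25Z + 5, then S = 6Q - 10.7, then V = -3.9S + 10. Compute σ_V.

σ_V = 1232.01

σ_Q = |-3.25|·16.2 = 52.65.
σ_S = |6|·52.65 = 315.9.
σ_V = |-3.9|·315.9 = 1232.01.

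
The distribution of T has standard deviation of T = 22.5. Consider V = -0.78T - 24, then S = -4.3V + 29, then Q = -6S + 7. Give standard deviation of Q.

standard deviation of Q = 452.79

standard deviation of V = |-0.78|·22.5 = 17.55.
standard deviation of S = |-4.3|·17.55 = 75.465.
standard deviation of Q = |-6|·75.465 = 452.79.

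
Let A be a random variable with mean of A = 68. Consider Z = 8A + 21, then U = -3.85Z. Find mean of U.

mean of U = -2175.25

mean of Z = 8·68 + 21 = 565.
mean of U = (-3.85)·565 = -2175.25.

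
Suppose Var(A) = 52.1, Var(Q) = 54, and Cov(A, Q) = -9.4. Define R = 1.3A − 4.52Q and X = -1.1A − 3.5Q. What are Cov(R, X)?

Cov(R, X) = 775.8102

By bilinearity, Cov(R, X) = ac·Var(A) + bd·Var(Q) + (ad+bc)·Cov(A, Q), with a=1.3, b=-4.52, c=-1.1, d=-3.5.
ac·Var(A) = 1.3·(-1.1)·52.1 = -74.503
bd·Var(Q) = (-4.52)·(-3.5)·54 = 854.28
(ad+bc)·Cov(A, Q) = (0.422)·(-9.4) = -3.9668
Cov(R, X) = -74.503 + 854.28 + (-3.9668) = 775.8102.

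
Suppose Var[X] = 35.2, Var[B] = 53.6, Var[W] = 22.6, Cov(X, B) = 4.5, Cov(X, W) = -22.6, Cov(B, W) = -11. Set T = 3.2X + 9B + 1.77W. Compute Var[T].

Var[T] = 4425.57874

Var[T] = a²·Var[X] + b²·Var[B] + c²·Var[W] + 2ab·Cov(X, B) + 2ac·Cov(X, W) + 2bc·Cov(B, W), with a = 3.2, b = 9, c = 1.77.
= 360.448 + 4341.6 + 70.80354 + 259.2 + (-256.0128) + (-350.46)
= 4425.57874.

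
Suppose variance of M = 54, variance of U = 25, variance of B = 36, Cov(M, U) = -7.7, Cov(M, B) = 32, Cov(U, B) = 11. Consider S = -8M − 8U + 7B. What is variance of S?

variance of S = 1018.4

variance of S = a²·variance of M + b²·variance of U + c²·variance of B + 2ab·Cov(M, U) + 2ac·Cov(M, B) + 2bc·Cov(U, B), with a = -8, b = -8, c = 7.
= 3456 + 1600 + 1764 + (-985.6) + (-3584) + (-1232)
= 1018.4.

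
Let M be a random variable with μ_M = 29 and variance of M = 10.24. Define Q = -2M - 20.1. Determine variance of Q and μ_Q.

Q = -2M - 20.1 is linear with a = -2, b = -20.1.
variance of Q = a²·variance of M = (-2)²·10.24 = 40.96 (the additive constant -20.1 does not affect variance).
μ_Q = a·μ_M + b = (-2)·29 + (-20.1) = -78.1.

variance of Q = 40.96, μ_Q = -78.1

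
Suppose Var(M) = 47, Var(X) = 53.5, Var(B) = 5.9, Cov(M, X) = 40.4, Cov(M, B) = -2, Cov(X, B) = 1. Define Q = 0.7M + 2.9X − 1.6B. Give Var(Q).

Var(Q) = a²·Var(M) + b²·Var(X) + c²·Var(B) + 2ab·Cov(M, X) + 2ac·Cov(M, B) + 2bc·Cov(X, B), with a = 0.7, b = 2.9, c = -1.6.
= 23.03 + 449.935 + 15.104 + 164.024 + 4.48 + (-9.28)
= 647.293.

Var(Q) = 647.293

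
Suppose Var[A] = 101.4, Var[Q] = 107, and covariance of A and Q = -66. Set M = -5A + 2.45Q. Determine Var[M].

Var[M] = 4794.2675

Var[M] = a²·Var[A] + b²·Var[Q] + 2ab·covariance of A and Q with a = -5, b = 2.45.
= (-5)²·101.4 + 2.45²·107 + 2·(-5)·2.45·(-66)
= 2535 + 642.2675 + 1617 = 4794.2675.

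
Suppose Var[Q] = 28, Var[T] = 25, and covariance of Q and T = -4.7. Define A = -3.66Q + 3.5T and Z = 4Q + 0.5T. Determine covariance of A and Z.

covariance of A and Z = -423.369

By bilinearity, covariance of A and Z = ac·Var[Q] + bd·Var[T] + (ad+bc)·covariance of Q and T, with a=-3.66, b=3.5, c=4, d=0.5.
ac·Var[Q] = (-3.66)·4·28 = -409.92
bd·Var[T] = 3.5·0.5·25 = 43.75
(ad+bc)·covariance of Q and T = (12.17)·(-4.7) = -57.199
covariance of A and Z = -409.92 + 43.75 + (-57.199) = -423.369.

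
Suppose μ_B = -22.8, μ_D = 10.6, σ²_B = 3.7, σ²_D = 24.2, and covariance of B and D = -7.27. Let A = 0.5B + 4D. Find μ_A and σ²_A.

μ_A = 0.5·μ_B + 4·μ_D = 0.5·(-22.8) + 4·10.6 = 31.
σ²_A = a²·σ²_B + b²·σ²_D + 2ab·covariance of B and D with a = 0.5, b = 4.
= 0.5²·3.7 + 4²·24.2 + 2·0.5·4·(-7.27)
= 0.925 + 387.2 + (-29.08) = 359.045.

μ_A = 31, σ²_A = 359.045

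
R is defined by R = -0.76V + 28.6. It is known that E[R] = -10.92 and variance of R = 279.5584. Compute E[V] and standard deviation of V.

E[V] = 52, standard deviation of V = 22

From R = -0.76V + 28.6: E[R] = a·E[V] + b, so E[V] = (E[R] − b)/a = (-10.92 − 28.6)/(-0.76) = 52.
standard deviation of R = √279.5584 = 16.72.
standard deviation of R = |a|·standard deviation of V, so standard deviation of V = 16.72/|-0.76| = 22.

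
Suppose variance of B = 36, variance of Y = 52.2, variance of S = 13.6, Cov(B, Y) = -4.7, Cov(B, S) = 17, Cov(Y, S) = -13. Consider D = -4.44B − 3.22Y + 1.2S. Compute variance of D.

variance of D = 1055.42616

variance of D = a²·variance of B + b²·variance of Y + c²·variance of S + 2ab·Cov(B, Y) + 2ac·Cov(B, S) + 2bc·Cov(Y, S), with a = -4.44, b = -3.22, c = 1.2.
= 709.6896 + 541.23048 + 19.584 + (-134.38992) + (-181.152) + 100.464
= 1055.42616.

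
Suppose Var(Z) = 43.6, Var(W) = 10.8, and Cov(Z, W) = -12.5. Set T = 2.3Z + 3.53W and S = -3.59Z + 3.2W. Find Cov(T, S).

By bilinearity, Cov(T, S) = ac·Var(Z) + bd·Var(W) + (ad+bc)·Cov(Z, W), with a=2.3, b=3.53, c=-3.59, d=3.2.
ac·Var(Z) = 2.3·(-3.59)·43.6 = -360.0052
bd·Var(W) = 3.53·3.2·10.8 = 121.9968
(ad+bc)·Cov(Z, W) = (-5.3127)·(-12.5) = 66.40875
Cov(T, S) = -360.0052 + 121.9968 + 66.40875 = -171.59965.

Cov(T, S) = -171.59965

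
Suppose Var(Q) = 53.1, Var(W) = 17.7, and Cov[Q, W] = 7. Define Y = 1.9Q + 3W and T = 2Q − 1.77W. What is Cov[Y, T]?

By bilinearity, Cov[Y, T] = ac·Var(Q) + bd·Var(W) + (ad+bc)·Cov[Q, W], with a=1.9, b=3, c=2, d=-1.77.
ac·Var(Q) = 1.9·2·53.1 = 201.78
bd·Var(W) = 3·(-1.77)·17.7 = -93.987
(ad+bc)·Cov[Q, W] = (2.637)·7 = 18.459
Cov[Y, T] = 201.78 + (-93.987) + 18.459 = 126.252.

Cov[Y, T] = 126.252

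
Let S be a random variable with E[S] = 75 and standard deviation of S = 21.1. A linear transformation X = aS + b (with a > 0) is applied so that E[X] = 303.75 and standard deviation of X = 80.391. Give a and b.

a = 3.81, b = 18

standard deviation of X = a·standard deviation of S (a > 0), so a = 80.391/21.1 = 3.81.
E[X] = a·E[S] + b, so b = 303.75 − 3.81·75 = 18.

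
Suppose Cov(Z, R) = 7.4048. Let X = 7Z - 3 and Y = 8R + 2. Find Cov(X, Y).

Cov(X, Y) = a·c·Cov(Z, R) = 7·8·7.4048 = 414.6688. Additive constants drop out.

Cov(X, Y) = 414.6688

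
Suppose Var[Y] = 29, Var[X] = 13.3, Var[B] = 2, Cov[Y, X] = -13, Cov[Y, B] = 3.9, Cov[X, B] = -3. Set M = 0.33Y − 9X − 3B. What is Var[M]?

Var[M] = a²·Var[Y] + b²·Var[X] + c²·Var[B] + 2ab·Cov[Y, X] + 2ac·Cov[Y, B] + 2bc·Cov[X, B], with a = 0.33, b = -9, c = -3.
= 3.1581 + 1077.3 + 18 + 77.22 + (-7.722) + (-162)
= 1005.9561.

Var[M] = 1005.9561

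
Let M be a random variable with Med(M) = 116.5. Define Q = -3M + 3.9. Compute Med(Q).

Med(Q) = -345.6

A linear map preserves order up to sign, so Med(Q) = a·Med(M) + b = (-3)·116.5 + 3.9 = -345.6.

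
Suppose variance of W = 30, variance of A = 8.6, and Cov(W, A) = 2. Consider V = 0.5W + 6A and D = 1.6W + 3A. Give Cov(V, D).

By bilinearity, Cov(V, D) = ac·variance of W + bd·variance of A + (ad+bc)·Cov(W, A), with a=0.5, b=6, c=1.6, d=3.
ac·variance of W = 0.5·1.6·30 = 24
bd·variance of A = 6·3·8.6 = 154.8
(ad+bc)·Cov(W, A) = (11.1)·2 = 22.2
Cov(V, D) = 24 + 154.8 + 22.2 = 201.

Cov(V, D) = 201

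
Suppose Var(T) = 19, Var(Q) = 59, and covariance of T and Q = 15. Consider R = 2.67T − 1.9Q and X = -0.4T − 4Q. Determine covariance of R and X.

By bilinearity, covariance of R and X = ac·Var(T) + bd·Var(Q) + (ad+bc)·covariance of T and Q, with a=2.67, b=-1.9, c=-0.4, d=-4.
ac·Var(T) = 2.67·(-0.4)·19 = -20.292
bd·Var(Q) = (-1.9)·(-4)·59 = 448.4
(ad+bc)·covariance of T and Q = (-9.92)·15 = -148.8
covariance of R and X = -20.292 + 448.4 + (-148.8) = 279.308.

covariance of R and X = 279.308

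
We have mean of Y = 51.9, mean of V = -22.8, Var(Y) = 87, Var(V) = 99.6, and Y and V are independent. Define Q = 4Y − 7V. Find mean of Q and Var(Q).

mean of Q = 4·mean of Y + (-7)·mean of V = 4·51.9 + (-7)·(-22.8) = 367.2.
Var(Q) = a²·Var(Y) + b²·Var(V) + 2ab·Cov[Y, V] with a = 4, b = -7.
Independence gives Cov[Y, V] = 0.
= 4²·87 + (-7)²·99.6 + 2·4·(-7)·0
= 1392 + 4880.4 + 0 = 6272.4.

mean of Q = 367.2, Var(Q) = 6272.4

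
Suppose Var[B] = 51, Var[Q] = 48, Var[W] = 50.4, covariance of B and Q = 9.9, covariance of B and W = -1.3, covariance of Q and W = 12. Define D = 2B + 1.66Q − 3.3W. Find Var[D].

Var[D] = a²·Var[B] + b²·Var[Q] + c²·Var[W] + 2ab·covariance of B and Q + 2ac·covariance of B and W + 2bc·covariance of Q and W, with a = 2, b = 1.66, c = -3.3.
= 204 + 132.2688 + 548.856 + 65.736 + 17.16 + (-131.472)
= 836.5488.

Var[D] = 836.5488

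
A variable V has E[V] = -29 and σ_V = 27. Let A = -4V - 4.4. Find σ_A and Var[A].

A = -4V - 4.4 is linear with a = -4, b = -4.4.
σ_A = |a|·σ_V = |-4|·27 = 108.
Var[V] = 27² = 729.
Var[A] = a²·Var[V] = (-4)²·729 = 11664 (the additive constant -4.4 does not affect variance).

σ_A = 108, Var[A] = 11664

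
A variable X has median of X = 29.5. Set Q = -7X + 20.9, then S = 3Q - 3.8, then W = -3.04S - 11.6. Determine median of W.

median of Q = (-7)·29.5 + 20.9 = -185.6.
median of S = 3·(-185.6) + (-3.8) = -560.6.
median of W = (-3.04)·(-560.6) + (-11.6) = 1692.624.

median of W = 1692.624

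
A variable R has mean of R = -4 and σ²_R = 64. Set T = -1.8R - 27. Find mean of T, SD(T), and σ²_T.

T = -1.8R - 27 is linear with a = -1.8, b = -27.
mean of T = a·mean of R + b = (-1.8)·(-4) + (-27) = -19.8.
SD(R) = √64 = 8.
SD(T) = |a|·SD(R) = |-1.8|·8 = 14.4.
σ²_T = a²·σ²_R = (-1.8)²·64 = 207.36 (the additive constant -27 does not affect variance).

mean of T = -19.8, SD(T) = 14.4, σ²_T = 207.36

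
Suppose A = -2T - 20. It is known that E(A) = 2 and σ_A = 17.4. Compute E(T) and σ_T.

E(T) = -11, σ_T = 8.7

From A = -2T - 20: E(A) = a·E(T) + b, so E(T) = (E(A) − b)/a = (2 − (-20))/(-2) = -11.
σ_A = |a|·σ_T, so σ_T = 17.4/|-2| = 8.7.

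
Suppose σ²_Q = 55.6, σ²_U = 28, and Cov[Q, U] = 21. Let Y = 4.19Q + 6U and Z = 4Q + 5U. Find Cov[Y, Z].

Cov[Y, Z] = 2715.806

By bilinearity, Cov[Y, Z] = ac·σ²_Q + bd·σ²_U + (ad+bc)·Cov[Q, U], with a=4.19, b=6, c=4, d=5.
ac·σ²_Q = 4.19·4·55.6 = 931.856
bd·σ²_U = 6·5·28 = 840
(ad+bc)·Cov[Q, U] = (44.95)·21 = 943.95
Cov[Y, Z] = 931.856 + 840 + 943.95 = 2715.806.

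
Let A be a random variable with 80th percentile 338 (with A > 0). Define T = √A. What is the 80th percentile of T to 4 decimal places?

√A is increasing, so P_{80}(T) = g(P_{80}(A)) ≈ 18.3848.

80th percentile of T = 18.3848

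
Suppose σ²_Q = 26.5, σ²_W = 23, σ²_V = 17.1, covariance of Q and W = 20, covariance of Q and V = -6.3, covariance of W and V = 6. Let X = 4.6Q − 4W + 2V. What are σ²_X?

σ²_X = a²·σ²_Q + b²·σ²_W + c²·σ²_V + 2ab·covariance of Q and W + 2ac·covariance of Q and V + 2bc·covariance of W and V, with a = 4.6, b = -4, c = 2.
= 560.74 + 368 + 68.4 + (-736) + (-115.92) + (-96)
= 49.22.

σ²_X = 49.22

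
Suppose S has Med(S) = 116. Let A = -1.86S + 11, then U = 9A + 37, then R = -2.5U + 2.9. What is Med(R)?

Med(A) = (-1.86)·116 + 11 = -204.76.
Med(U) = 9·(-204.76) + 37 = -1805.84.
Med(R) = (-2.5)·(-1805.84) + 2.9 = 4517.5.

Med(R) = 4517.5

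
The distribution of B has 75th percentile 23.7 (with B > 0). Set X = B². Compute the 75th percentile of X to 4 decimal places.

B² is increasing, so P_{75}(X) = g(P_{75}(B)) = 561.69.

75th percentile of X = 561.69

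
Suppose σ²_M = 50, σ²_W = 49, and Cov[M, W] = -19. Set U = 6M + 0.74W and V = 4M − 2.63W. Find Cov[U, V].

Cov[U, V] = 1348.2162

By bilinearity, Cov[U, V] = ac·σ²_M + bd·σ²_W + (ad+bc)·Cov[M, W], with a=6, b=0.74, c=4, d=-2.63.
ac·σ²_M = 6·4·50 = 1200
bd·σ²_W = 0.74·(-2.63)·49 = -95.3638
(ad+bc)·Cov[M, W] = (-12.82)·(-19) = 243.58
Cov[U, V] = 1200 + (-95.3638) + 243.58 = 1348.2162.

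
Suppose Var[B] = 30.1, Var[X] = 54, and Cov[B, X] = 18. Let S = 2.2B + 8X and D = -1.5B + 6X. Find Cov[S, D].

By bilinearity, Cov[S, D] = ac·Var[B] + bd·Var[X] + (ad+bc)·Cov[B, X], with a=2.2, b=8, c=-1.5, d=6.
ac·Var[B] = 2.2·(-1.5)·30.1 = -99.33
bd·Var[X] = 8·6·54 = 2592
(ad+bc)·Cov[B, X] = (1.2)·18 = 21.6
Cov[S, D] = -99.33 + 2592 + 21.6 = 2514.27.

Cov[S, D] = 2514.27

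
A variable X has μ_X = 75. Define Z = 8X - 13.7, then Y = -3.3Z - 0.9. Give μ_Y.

μ_Z = 8·75 + (-13.7) = 586.3.
μ_Y = (-3.3)·586.3 + (-0.9) = -1935.69.

μ_Y = -1935.69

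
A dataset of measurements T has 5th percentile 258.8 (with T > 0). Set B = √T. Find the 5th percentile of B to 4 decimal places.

5th percentile of B = 16.0873

√T is increasing, so P_{5}(B) = g(P_{5}(T)) ≈ 16.0873.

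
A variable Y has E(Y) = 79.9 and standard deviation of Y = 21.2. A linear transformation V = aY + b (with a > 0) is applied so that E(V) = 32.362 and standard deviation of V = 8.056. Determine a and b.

standard deviation of V = a·standard deviation of Y (a > 0), so a = 8.056/21.2 = 0.38.
E(V) = a·E(Y) + b, so b = 32.362 − 0.38·79.9 = 2.

a = 0.38, b = 2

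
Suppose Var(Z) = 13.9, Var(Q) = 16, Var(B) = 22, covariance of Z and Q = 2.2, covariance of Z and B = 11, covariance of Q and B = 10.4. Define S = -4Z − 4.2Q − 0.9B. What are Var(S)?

Var(S) = a²·Var(Z) + b²·Var(Q) + c²·Var(B) + 2ab·covariance of Z and Q + 2ac·covariance of Z and B + 2bc·covariance of Q and B, with a = -4, b = -4.2, c = -0.9.
= 222.4 + 282.24 + 17.82 + 73.92 + 79.2 + 78.624
= 754.204.

Var(S) = 754.204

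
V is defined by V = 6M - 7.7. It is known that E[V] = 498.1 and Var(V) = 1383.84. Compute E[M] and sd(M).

E[M] = 84.3, sd(M) = 6.2

From V = 6M - 7.7: E[V] = a·E[M] + b, so E[M] = (E[V] − b)/a = (498.1 − (-7.7))/6 = 84.3.
sd(V) = √1383.84 = 37.2.
sd(V) = |a|·sd(M), so sd(M) = 37.2/|6| = 6.2.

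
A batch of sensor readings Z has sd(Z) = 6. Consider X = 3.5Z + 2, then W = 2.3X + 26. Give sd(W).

sd(W) = 48.3

sd(X) = |3.5|·6 = 21.
sd(W) = |2.3|·21 = 48.3.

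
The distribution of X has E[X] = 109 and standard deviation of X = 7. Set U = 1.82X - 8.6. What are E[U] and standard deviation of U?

E[U] = 189.78, standard deviation of U = 12.74

U = 1.82X - 8.6 is linear with a = 1.82, b = -8.6.
E[U] = a·E[X] + b = 1.82·109 + (-8.6) = 189.78.
standard deviation of U = |a|·standard deviation of X = |1.82|·7 = 12.74.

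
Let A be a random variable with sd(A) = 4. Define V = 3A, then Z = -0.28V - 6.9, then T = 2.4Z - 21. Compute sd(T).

sd(V) = |3|·4 = 12.
sd(Z) = |-0.28|·12 = 3.36.
sd(T) = |2.4|·3.36 = 8.064.

sd(T) = 8.064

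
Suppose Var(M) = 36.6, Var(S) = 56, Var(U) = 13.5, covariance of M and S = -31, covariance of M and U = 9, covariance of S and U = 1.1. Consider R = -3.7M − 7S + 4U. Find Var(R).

Var(R) = a²·Var(M) + b²·Var(S) + c²·Var(U) + 2ab·covariance of M and S + 2ac·covariance of M and U + 2bc·covariance of S and U, with a = -3.7, b = -7, c = 4.
= 501.054 + 2744 + 216 + (-1605.8) + (-266.4) + (-61.6)
= 1527.254.

Var(R) = 1527.254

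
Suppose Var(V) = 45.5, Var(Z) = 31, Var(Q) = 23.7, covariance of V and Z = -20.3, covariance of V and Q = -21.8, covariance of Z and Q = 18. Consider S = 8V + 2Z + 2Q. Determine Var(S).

Var(S) = a²·Var(V) + b²·Var(Z) + c²·Var(Q) + 2ab·covariance of V and Z + 2ac·covariance of V and Q + 2bc·covariance of Z and Q, with a = 8, b = 2, c = 2.
= 2912 + 124 + 94.8 + (-649.6) + (-697.6) + 144
= 1927.6.

Var(S) = 1927.6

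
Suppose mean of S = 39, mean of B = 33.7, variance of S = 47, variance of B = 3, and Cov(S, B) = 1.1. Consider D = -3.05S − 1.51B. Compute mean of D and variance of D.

mean of D = (-3.05)·mean of S + (-1.51)·mean of B = (-3.05)·39 + (-1.51)·33.7 = -169.837.
variance of D = a²·variance of S + b²·variance of B + 2ab·Cov(S, B) with a = -3.05, b = -1.51.
= (-3.05)²·47 + (-1.51)²·3 + 2·(-3.05)·(-1.51)·1.1
= 437.2175 + 6.8403 + 10.1321 = 454.1899.

mean of D = -169.837, variance of D = 454.1899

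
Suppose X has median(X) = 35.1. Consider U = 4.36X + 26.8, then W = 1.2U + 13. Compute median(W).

median(U) = 4.36·35.1 + 26.8 = 179.836.
median(W) = 1.2·179.836 + 13 = 228.8032.

median(W) = 228.8032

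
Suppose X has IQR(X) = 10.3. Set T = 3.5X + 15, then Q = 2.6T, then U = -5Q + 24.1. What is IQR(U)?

IQR(U) = 468.65

IQR(T) = |3.5|·10.3 = 36.05.
IQR(Q) = |2.6|·36.05 = 93.73.
IQR(U) = |-5|·93.73 = 468.65.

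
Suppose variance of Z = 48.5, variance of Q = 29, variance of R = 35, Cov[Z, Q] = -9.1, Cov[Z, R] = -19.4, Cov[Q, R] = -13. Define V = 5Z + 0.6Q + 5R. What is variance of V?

variance of V = a²·variance of Z + b²·variance of Q + c²·variance of R + 2ab·Cov[Z, Q] + 2ac·Cov[Z, R] + 2bc·Cov[Q, R], with a = 5, b = 0.6, c = 5.
= 1212.5 + 10.44 + 875 + (-54.6) + (-970) + (-78)
= 995.34.

variance of V = 995.34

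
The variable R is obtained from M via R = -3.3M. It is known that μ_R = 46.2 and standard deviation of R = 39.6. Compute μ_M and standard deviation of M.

From R = -3.3M: μ_R = a·μ_M + b, so μ_M = (μ_R − b)/a = (46.2 − 0)/(-3.3) = -14.
standard deviation of R = |a|·standard deviation of M, so standard deviation of M = 39.6/|-3.3| = 12.

μ_M = -14, standard deviation of M = 12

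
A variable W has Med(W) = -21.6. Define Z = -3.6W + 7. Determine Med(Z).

A linear map preserves order up to sign, so Med(Z) = a·Med(W) + b = (-3.6)·(-21.6) + 7 = 84.76.

Med(Z) = 84.76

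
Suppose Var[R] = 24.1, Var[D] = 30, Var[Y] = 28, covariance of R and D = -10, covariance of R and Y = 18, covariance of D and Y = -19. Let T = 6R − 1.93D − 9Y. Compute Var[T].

Var[T] = a²·Var[R] + b²·Var[D] + c²·Var[Y] + 2ab·covariance of R and D + 2ac·covariance of R and Y + 2bc·covariance of D and Y, with a = 6, b = -1.93, c = -9.
= 867.6 + 111.747 + 2268 + 231.6 + (-1944) + (-660.06)
= 874.887.

Var[T] = 874.887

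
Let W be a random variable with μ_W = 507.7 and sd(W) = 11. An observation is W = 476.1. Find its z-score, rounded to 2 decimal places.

z = -2.87

z = (W − μ_W) / sd(W) = (476.1 − 507.7) / 11 ≈ -2.87.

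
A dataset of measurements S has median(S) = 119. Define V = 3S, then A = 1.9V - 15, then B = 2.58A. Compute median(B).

median(B) = 1711.314

median(V) = 3·119 = 357.
median(A) = 1.9·357 + (-15) = 663.3.
median(B) = 2.58·663.3 = 1711.314.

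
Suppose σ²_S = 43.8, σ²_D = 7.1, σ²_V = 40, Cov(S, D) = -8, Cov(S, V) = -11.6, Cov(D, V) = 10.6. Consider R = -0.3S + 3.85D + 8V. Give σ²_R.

σ²_R = a²·σ²_S + b²·σ²_D + c²·σ²_V + 2ab·Cov(S, D) + 2ac·Cov(S, V) + 2bc·Cov(D, V), with a = -0.3, b = 3.85, c = 8.
= 3.942 + 105.23975 + 2560 + 18.48 + 55.68 + 652.96
= 3396.30175.

σ²_R = 3396.30175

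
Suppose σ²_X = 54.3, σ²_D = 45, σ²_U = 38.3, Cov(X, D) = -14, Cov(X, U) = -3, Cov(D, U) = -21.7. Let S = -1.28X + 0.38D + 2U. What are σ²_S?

σ²_S = a²·σ²_X + b²·σ²_D + c²·σ²_U + 2ab·Cov(X, D) + 2ac·Cov(X, U) + 2bc·Cov(D, U), with a = -1.28, b = 0.38, c = 2.
= 88.96512 + 6.498 + 153.2 + 13.6192 + 15.36 + (-32.984)
= 244.65832.

σ²_S = 244.65832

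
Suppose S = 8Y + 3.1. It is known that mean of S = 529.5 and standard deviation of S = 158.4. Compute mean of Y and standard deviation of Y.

mean of Y = 65.8, standard deviation of Y = 19.8

From S = 8Y + 3.1: mean of S = a·mean of Y + b, so mean of Y = (mean of S − b)/a = (529.5 − 3.1)/8 = 65.8.
standard deviation of S = |a|·standard deviation of Y, so standard deviation of Y = 158.4/|8| = 19.8.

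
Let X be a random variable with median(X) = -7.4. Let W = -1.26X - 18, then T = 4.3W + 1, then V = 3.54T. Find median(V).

median(V) = -128.526072

median(W) = (-1.26)·(-7.4) + (-18) = -8.676.
median(T) = 4.3·(-8.676) + 1 = -36.3068.
median(V) = 3.54·(-36.3068) = -128.526072.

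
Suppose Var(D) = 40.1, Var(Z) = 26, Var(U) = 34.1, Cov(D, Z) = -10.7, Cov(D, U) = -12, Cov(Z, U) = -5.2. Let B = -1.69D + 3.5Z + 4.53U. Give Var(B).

Var(B) = 1278.2181

Var(B) = a²·Var(D) + b²·Var(Z) + c²·Var(U) + 2ab·Cov(D, Z) + 2ac·Cov(D, U) + 2bc·Cov(Z, U), with a = -1.69, b = 3.5, c = 4.53.
= 114.52961 + 318.5 + 699.76269 + 126.581 + 183.7368 + (-164.892)
= 1278.2181.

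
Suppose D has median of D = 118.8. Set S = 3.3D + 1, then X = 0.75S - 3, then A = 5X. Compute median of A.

median of S = 3.3·118.8 + 1 = 393.04.
median of X = 0.75·393.04 + (-3) = 291.78.
median of A = 5·291.78 = 1458.9.

median of A = 1458.9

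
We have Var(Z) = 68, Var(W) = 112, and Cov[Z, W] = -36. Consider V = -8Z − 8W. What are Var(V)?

Var(V) = 6912

Var(V) = a²·Var(Z) + b²·Var(W) + 2ab·Cov[Z, W] with a = -8, b = -8.
= (-8)²·68 + (-8)²·112 + 2·(-8)·(-8)·(-36)
= 4352 + 7168 + (-4608) = 6912.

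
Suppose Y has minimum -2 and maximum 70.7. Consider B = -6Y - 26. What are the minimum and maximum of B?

min(B) = -450.2, max(B) = -14

a = -6 < 0, so order reverses: min(B) = a·max(Y)+b = (-6)·70.7 + (-26) = -450.2; max(B) = a·min(Y)+b = (-6)·(-2) + (-26) = -14.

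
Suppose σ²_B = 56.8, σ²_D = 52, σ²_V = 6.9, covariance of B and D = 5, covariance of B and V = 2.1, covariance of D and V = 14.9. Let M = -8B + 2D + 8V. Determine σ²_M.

σ²_M = a²·σ²_B + b²·σ²_D + c²·σ²_V + 2ab·covariance of B and D + 2ac·covariance of B and V + 2bc·covariance of D and V, with a = -8, b = 2, c = 8.
= 3635.2 + 208 + 441.6 + (-160) + (-268.8) + 476.8
= 4332.8.

σ²_M = 4332.8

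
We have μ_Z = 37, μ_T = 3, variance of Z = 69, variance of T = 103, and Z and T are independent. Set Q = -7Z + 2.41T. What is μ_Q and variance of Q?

μ_Q = -251.77, variance of Q = 3979.2343

μ_Q = (-7)·μ_Z + 2.41·μ_T = (-7)·37 + 2.41·3 = -251.77.
variance of Q = a²·variance of Z + b²·variance of T + 2ab·Cov(Z, T) with a = -7, b = 2.41.
Independence gives Cov(Z, T) = 0.
= (-7)²·69 + 2.41²·103 + 2·(-7)·2.41·0
= 3381 + 598.2343 + 0 = 3979.2343.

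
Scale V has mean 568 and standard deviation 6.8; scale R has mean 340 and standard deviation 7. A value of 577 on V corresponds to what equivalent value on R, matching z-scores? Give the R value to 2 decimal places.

R = 349.26

z = (577 − 568)/6.8 ≈ 1.3235.
R = 340 + z·7 = 340 + (577 − 568)·7/6.8 ≈ 349.26.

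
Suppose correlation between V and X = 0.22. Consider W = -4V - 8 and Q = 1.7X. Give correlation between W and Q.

Linear rescalings preserve |correlation|; the slopes -4 and 1.7 have opposite signs, so the correlation flips sign: correlation between W and Q = −correlation between V and X = -0.22.

correlation between W and Q = -0.22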